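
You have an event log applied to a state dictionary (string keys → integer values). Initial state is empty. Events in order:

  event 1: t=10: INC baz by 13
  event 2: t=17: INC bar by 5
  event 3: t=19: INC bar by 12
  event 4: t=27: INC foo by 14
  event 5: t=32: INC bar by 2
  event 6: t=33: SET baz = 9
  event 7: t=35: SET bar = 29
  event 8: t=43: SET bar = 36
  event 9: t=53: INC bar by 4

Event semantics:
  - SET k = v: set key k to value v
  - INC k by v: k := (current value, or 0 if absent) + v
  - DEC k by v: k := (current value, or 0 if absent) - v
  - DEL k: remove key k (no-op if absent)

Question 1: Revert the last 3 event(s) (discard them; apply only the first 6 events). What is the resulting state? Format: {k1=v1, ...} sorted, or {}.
Keep first 6 events (discard last 3):
  after event 1 (t=10: INC baz by 13): {baz=13}
  after event 2 (t=17: INC bar by 5): {bar=5, baz=13}
  after event 3 (t=19: INC bar by 12): {bar=17, baz=13}
  after event 4 (t=27: INC foo by 14): {bar=17, baz=13, foo=14}
  after event 5 (t=32: INC bar by 2): {bar=19, baz=13, foo=14}
  after event 6 (t=33: SET baz = 9): {bar=19, baz=9, foo=14}

Answer: {bar=19, baz=9, foo=14}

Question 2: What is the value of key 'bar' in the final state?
Answer: 40

Derivation:
Track key 'bar' through all 9 events:
  event 1 (t=10: INC baz by 13): bar unchanged
  event 2 (t=17: INC bar by 5): bar (absent) -> 5
  event 3 (t=19: INC bar by 12): bar 5 -> 17
  event 4 (t=27: INC foo by 14): bar unchanged
  event 5 (t=32: INC bar by 2): bar 17 -> 19
  event 6 (t=33: SET baz = 9): bar unchanged
  event 7 (t=35: SET bar = 29): bar 19 -> 29
  event 8 (t=43: SET bar = 36): bar 29 -> 36
  event 9 (t=53: INC bar by 4): bar 36 -> 40
Final: bar = 40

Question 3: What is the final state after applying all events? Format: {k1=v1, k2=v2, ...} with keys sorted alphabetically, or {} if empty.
Answer: {bar=40, baz=9, foo=14}

Derivation:
  after event 1 (t=10: INC baz by 13): {baz=13}
  after event 2 (t=17: INC bar by 5): {bar=5, baz=13}
  after event 3 (t=19: INC bar by 12): {bar=17, baz=13}
  after event 4 (t=27: INC foo by 14): {bar=17, baz=13, foo=14}
  after event 5 (t=32: INC bar by 2): {bar=19, baz=13, foo=14}
  after event 6 (t=33: SET baz = 9): {bar=19, baz=9, foo=14}
  after event 7 (t=35: SET bar = 29): {bar=29, baz=9, foo=14}
  after event 8 (t=43: SET bar = 36): {bar=36, baz=9, foo=14}
  after event 9 (t=53: INC bar by 4): {bar=40, baz=9, foo=14}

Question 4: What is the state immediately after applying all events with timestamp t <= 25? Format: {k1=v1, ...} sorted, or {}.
Apply events with t <= 25 (3 events):
  after event 1 (t=10: INC baz by 13): {baz=13}
  after event 2 (t=17: INC bar by 5): {bar=5, baz=13}
  after event 3 (t=19: INC bar by 12): {bar=17, baz=13}

Answer: {bar=17, baz=13}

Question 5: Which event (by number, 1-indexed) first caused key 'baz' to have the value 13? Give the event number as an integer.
Looking for first event where baz becomes 13:
  event 1: baz (absent) -> 13  <-- first match

Answer: 1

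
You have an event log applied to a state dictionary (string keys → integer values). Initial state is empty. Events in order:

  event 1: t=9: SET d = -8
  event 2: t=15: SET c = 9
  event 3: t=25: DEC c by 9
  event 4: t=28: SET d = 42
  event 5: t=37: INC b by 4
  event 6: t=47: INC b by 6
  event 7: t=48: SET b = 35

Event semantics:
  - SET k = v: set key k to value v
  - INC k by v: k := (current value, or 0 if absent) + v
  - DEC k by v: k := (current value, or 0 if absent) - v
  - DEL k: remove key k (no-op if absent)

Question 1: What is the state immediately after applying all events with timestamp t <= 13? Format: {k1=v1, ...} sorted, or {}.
Apply events with t <= 13 (1 events):
  after event 1 (t=9: SET d = -8): {d=-8}

Answer: {d=-8}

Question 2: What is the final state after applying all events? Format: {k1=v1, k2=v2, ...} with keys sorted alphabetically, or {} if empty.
  after event 1 (t=9: SET d = -8): {d=-8}
  after event 2 (t=15: SET c = 9): {c=9, d=-8}
  after event 3 (t=25: DEC c by 9): {c=0, d=-8}
  after event 4 (t=28: SET d = 42): {c=0, d=42}
  after event 5 (t=37: INC b by 4): {b=4, c=0, d=42}
  after event 6 (t=47: INC b by 6): {b=10, c=0, d=42}
  after event 7 (t=48: SET b = 35): {b=35, c=0, d=42}

Answer: {b=35, c=0, d=42}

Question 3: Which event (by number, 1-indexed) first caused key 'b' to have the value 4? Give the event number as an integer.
Looking for first event where b becomes 4:
  event 5: b (absent) -> 4  <-- first match

Answer: 5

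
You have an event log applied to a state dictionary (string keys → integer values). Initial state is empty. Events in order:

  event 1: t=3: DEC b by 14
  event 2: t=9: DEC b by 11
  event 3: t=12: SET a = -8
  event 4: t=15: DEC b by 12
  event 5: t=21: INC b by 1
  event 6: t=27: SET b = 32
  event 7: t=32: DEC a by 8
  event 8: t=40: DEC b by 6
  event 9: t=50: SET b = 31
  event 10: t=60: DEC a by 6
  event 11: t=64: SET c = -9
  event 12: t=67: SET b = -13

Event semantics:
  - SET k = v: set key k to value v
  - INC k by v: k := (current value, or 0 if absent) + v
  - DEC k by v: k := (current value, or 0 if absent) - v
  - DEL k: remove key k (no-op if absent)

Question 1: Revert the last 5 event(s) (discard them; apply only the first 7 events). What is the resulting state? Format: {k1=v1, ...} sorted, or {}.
Keep first 7 events (discard last 5):
  after event 1 (t=3: DEC b by 14): {b=-14}
  after event 2 (t=9: DEC b by 11): {b=-25}
  after event 3 (t=12: SET a = -8): {a=-8, b=-25}
  after event 4 (t=15: DEC b by 12): {a=-8, b=-37}
  after event 5 (t=21: INC b by 1): {a=-8, b=-36}
  after event 6 (t=27: SET b = 32): {a=-8, b=32}
  after event 7 (t=32: DEC a by 8): {a=-16, b=32}

Answer: {a=-16, b=32}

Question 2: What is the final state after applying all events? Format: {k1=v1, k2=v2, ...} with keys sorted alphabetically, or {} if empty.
  after event 1 (t=3: DEC b by 14): {b=-14}
  after event 2 (t=9: DEC b by 11): {b=-25}
  after event 3 (t=12: SET a = -8): {a=-8, b=-25}
  after event 4 (t=15: DEC b by 12): {a=-8, b=-37}
  after event 5 (t=21: INC b by 1): {a=-8, b=-36}
  after event 6 (t=27: SET b = 32): {a=-8, b=32}
  after event 7 (t=32: DEC a by 8): {a=-16, b=32}
  after event 8 (t=40: DEC b by 6): {a=-16, b=26}
  after event 9 (t=50: SET b = 31): {a=-16, b=31}
  after event 10 (t=60: DEC a by 6): {a=-22, b=31}
  after event 11 (t=64: SET c = -9): {a=-22, b=31, c=-9}
  after event 12 (t=67: SET b = -13): {a=-22, b=-13, c=-9}

Answer: {a=-22, b=-13, c=-9}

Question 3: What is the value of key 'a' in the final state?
Answer: -22

Derivation:
Track key 'a' through all 12 events:
  event 1 (t=3: DEC b by 14): a unchanged
  event 2 (t=9: DEC b by 11): a unchanged
  event 3 (t=12: SET a = -8): a (absent) -> -8
  event 4 (t=15: DEC b by 12): a unchanged
  event 5 (t=21: INC b by 1): a unchanged
  event 6 (t=27: SET b = 32): a unchanged
  event 7 (t=32: DEC a by 8): a -8 -> -16
  event 8 (t=40: DEC b by 6): a unchanged
  event 9 (t=50: SET b = 31): a unchanged
  event 10 (t=60: DEC a by 6): a -16 -> -22
  event 11 (t=64: SET c = -9): a unchanged
  event 12 (t=67: SET b = -13): a unchanged
Final: a = -22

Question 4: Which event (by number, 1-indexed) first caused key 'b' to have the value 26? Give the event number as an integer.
Looking for first event where b becomes 26:
  event 1: b = -14
  event 2: b = -25
  event 3: b = -25
  event 4: b = -37
  event 5: b = -36
  event 6: b = 32
  event 7: b = 32
  event 8: b 32 -> 26  <-- first match

Answer: 8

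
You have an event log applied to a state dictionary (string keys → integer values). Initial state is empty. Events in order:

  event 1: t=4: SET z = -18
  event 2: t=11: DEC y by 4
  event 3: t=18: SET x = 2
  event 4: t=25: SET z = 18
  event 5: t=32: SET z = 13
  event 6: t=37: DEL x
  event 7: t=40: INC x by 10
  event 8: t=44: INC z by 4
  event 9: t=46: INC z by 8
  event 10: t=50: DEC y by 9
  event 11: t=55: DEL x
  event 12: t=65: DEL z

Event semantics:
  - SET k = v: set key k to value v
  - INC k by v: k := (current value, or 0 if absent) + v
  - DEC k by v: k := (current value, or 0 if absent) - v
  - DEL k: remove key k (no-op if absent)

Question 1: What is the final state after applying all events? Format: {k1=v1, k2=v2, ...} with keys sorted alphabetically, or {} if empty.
Answer: {y=-13}

Derivation:
  after event 1 (t=4: SET z = -18): {z=-18}
  after event 2 (t=11: DEC y by 4): {y=-4, z=-18}
  after event 3 (t=18: SET x = 2): {x=2, y=-4, z=-18}
  after event 4 (t=25: SET z = 18): {x=2, y=-4, z=18}
  after event 5 (t=32: SET z = 13): {x=2, y=-4, z=13}
  after event 6 (t=37: DEL x): {y=-4, z=13}
  after event 7 (t=40: INC x by 10): {x=10, y=-4, z=13}
  after event 8 (t=44: INC z by 4): {x=10, y=-4, z=17}
  after event 9 (t=46: INC z by 8): {x=10, y=-4, z=25}
  after event 10 (t=50: DEC y by 9): {x=10, y=-13, z=25}
  after event 11 (t=55: DEL x): {y=-13, z=25}
  after event 12 (t=65: DEL z): {y=-13}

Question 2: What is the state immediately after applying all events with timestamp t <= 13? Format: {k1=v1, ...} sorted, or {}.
Answer: {y=-4, z=-18}

Derivation:
Apply events with t <= 13 (2 events):
  after event 1 (t=4: SET z = -18): {z=-18}
  after event 2 (t=11: DEC y by 4): {y=-4, z=-18}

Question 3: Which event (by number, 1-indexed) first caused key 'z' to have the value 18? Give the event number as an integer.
Looking for first event where z becomes 18:
  event 1: z = -18
  event 2: z = -18
  event 3: z = -18
  event 4: z -18 -> 18  <-- first match

Answer: 4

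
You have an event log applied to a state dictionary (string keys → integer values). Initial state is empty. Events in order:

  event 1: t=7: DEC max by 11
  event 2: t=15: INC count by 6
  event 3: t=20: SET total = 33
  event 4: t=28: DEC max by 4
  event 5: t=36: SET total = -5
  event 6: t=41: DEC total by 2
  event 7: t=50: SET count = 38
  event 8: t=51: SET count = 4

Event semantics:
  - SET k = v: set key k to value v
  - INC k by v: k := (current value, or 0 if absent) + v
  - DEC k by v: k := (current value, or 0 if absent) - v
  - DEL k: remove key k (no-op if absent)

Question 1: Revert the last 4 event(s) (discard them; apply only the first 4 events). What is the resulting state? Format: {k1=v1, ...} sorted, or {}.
Keep first 4 events (discard last 4):
  after event 1 (t=7: DEC max by 11): {max=-11}
  after event 2 (t=15: INC count by 6): {count=6, max=-11}
  after event 3 (t=20: SET total = 33): {count=6, max=-11, total=33}
  after event 4 (t=28: DEC max by 4): {count=6, max=-15, total=33}

Answer: {count=6, max=-15, total=33}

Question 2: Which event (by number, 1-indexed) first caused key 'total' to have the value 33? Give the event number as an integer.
Answer: 3

Derivation:
Looking for first event where total becomes 33:
  event 3: total (absent) -> 33  <-- first match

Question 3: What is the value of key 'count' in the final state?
Track key 'count' through all 8 events:
  event 1 (t=7: DEC max by 11): count unchanged
  event 2 (t=15: INC count by 6): count (absent) -> 6
  event 3 (t=20: SET total = 33): count unchanged
  event 4 (t=28: DEC max by 4): count unchanged
  event 5 (t=36: SET total = -5): count unchanged
  event 6 (t=41: DEC total by 2): count unchanged
  event 7 (t=50: SET count = 38): count 6 -> 38
  event 8 (t=51: SET count = 4): count 38 -> 4
Final: count = 4

Answer: 4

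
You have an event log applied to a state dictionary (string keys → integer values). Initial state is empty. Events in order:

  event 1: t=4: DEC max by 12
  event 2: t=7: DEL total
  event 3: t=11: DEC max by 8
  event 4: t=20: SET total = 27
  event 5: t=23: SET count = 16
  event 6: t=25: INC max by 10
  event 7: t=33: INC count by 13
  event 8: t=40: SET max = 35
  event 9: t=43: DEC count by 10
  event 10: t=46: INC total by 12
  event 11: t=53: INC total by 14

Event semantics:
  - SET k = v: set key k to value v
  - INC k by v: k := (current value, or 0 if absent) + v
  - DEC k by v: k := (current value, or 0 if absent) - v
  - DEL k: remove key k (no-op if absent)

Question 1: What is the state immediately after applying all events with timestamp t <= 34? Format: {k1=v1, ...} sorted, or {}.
Apply events with t <= 34 (7 events):
  after event 1 (t=4: DEC max by 12): {max=-12}
  after event 2 (t=7: DEL total): {max=-12}
  after event 3 (t=11: DEC max by 8): {max=-20}
  after event 4 (t=20: SET total = 27): {max=-20, total=27}
  after event 5 (t=23: SET count = 16): {count=16, max=-20, total=27}
  after event 6 (t=25: INC max by 10): {count=16, max=-10, total=27}
  after event 7 (t=33: INC count by 13): {count=29, max=-10, total=27}

Answer: {count=29, max=-10, total=27}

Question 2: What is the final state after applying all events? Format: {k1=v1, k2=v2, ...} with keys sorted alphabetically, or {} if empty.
Answer: {count=19, max=35, total=53}

Derivation:
  after event 1 (t=4: DEC max by 12): {max=-12}
  after event 2 (t=7: DEL total): {max=-12}
  after event 3 (t=11: DEC max by 8): {max=-20}
  after event 4 (t=20: SET total = 27): {max=-20, total=27}
  after event 5 (t=23: SET count = 16): {count=16, max=-20, total=27}
  after event 6 (t=25: INC max by 10): {count=16, max=-10, total=27}
  after event 7 (t=33: INC count by 13): {count=29, max=-10, total=27}
  after event 8 (t=40: SET max = 35): {count=29, max=35, total=27}
  after event 9 (t=43: DEC count by 10): {count=19, max=35, total=27}
  after event 10 (t=46: INC total by 12): {count=19, max=35, total=39}
  after event 11 (t=53: INC total by 14): {count=19, max=35, total=53}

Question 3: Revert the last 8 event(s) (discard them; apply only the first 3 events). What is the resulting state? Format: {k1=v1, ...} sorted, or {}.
Answer: {max=-20}

Derivation:
Keep first 3 events (discard last 8):
  after event 1 (t=4: DEC max by 12): {max=-12}
  after event 2 (t=7: DEL total): {max=-12}
  after event 3 (t=11: DEC max by 8): {max=-20}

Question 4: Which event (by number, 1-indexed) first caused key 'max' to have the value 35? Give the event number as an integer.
Looking for first event where max becomes 35:
  event 1: max = -12
  event 2: max = -12
  event 3: max = -20
  event 4: max = -20
  event 5: max = -20
  event 6: max = -10
  event 7: max = -10
  event 8: max -10 -> 35  <-- first match

Answer: 8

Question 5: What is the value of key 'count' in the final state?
Answer: 19

Derivation:
Track key 'count' through all 11 events:
  event 1 (t=4: DEC max by 12): count unchanged
  event 2 (t=7: DEL total): count unchanged
  event 3 (t=11: DEC max by 8): count unchanged
  event 4 (t=20: SET total = 27): count unchanged
  event 5 (t=23: SET count = 16): count (absent) -> 16
  event 6 (t=25: INC max by 10): count unchanged
  event 7 (t=33: INC count by 13): count 16 -> 29
  event 8 (t=40: SET max = 35): count unchanged
  event 9 (t=43: DEC count by 10): count 29 -> 19
  event 10 (t=46: INC total by 12): count unchanged
  event 11 (t=53: INC total by 14): count unchanged
Final: count = 19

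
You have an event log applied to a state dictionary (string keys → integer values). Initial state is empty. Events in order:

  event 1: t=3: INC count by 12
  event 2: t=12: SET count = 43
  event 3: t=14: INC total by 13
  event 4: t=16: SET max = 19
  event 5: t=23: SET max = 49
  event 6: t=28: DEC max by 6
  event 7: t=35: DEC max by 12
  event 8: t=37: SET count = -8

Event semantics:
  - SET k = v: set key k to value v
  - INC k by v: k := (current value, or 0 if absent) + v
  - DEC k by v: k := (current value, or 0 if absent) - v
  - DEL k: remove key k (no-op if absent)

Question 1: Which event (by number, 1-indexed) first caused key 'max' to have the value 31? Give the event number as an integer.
Answer: 7

Derivation:
Looking for first event where max becomes 31:
  event 4: max = 19
  event 5: max = 49
  event 6: max = 43
  event 7: max 43 -> 31  <-- first match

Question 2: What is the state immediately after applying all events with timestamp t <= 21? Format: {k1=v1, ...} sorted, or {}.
Apply events with t <= 21 (4 events):
  after event 1 (t=3: INC count by 12): {count=12}
  after event 2 (t=12: SET count = 43): {count=43}
  after event 3 (t=14: INC total by 13): {count=43, total=13}
  after event 4 (t=16: SET max = 19): {count=43, max=19, total=13}

Answer: {count=43, max=19, total=13}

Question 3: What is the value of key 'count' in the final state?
Track key 'count' through all 8 events:
  event 1 (t=3: INC count by 12): count (absent) -> 12
  event 2 (t=12: SET count = 43): count 12 -> 43
  event 3 (t=14: INC total by 13): count unchanged
  event 4 (t=16: SET max = 19): count unchanged
  event 5 (t=23: SET max = 49): count unchanged
  event 6 (t=28: DEC max by 6): count unchanged
  event 7 (t=35: DEC max by 12): count unchanged
  event 8 (t=37: SET count = -8): count 43 -> -8
Final: count = -8

Answer: -8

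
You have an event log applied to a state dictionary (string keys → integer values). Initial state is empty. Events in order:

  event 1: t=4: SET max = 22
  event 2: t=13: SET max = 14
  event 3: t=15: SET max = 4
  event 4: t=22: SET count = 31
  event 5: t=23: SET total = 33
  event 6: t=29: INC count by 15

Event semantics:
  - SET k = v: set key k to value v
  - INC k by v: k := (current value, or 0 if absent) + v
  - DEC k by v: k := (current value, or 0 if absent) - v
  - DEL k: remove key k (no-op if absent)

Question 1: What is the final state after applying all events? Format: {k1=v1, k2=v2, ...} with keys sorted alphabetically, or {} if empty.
  after event 1 (t=4: SET max = 22): {max=22}
  after event 2 (t=13: SET max = 14): {max=14}
  after event 3 (t=15: SET max = 4): {max=4}
  after event 4 (t=22: SET count = 31): {count=31, max=4}
  after event 5 (t=23: SET total = 33): {count=31, max=4, total=33}
  after event 6 (t=29: INC count by 15): {count=46, max=4, total=33}

Answer: {count=46, max=4, total=33}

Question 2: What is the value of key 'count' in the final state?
Answer: 46

Derivation:
Track key 'count' through all 6 events:
  event 1 (t=4: SET max = 22): count unchanged
  event 2 (t=13: SET max = 14): count unchanged
  event 3 (t=15: SET max = 4): count unchanged
  event 4 (t=22: SET count = 31): count (absent) -> 31
  event 5 (t=23: SET total = 33): count unchanged
  event 6 (t=29: INC count by 15): count 31 -> 46
Final: count = 46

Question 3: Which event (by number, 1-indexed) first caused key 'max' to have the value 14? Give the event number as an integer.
Looking for first event where max becomes 14:
  event 1: max = 22
  event 2: max 22 -> 14  <-- first match

Answer: 2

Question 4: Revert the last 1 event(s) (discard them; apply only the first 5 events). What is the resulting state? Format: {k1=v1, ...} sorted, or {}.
Answer: {count=31, max=4, total=33}

Derivation:
Keep first 5 events (discard last 1):
  after event 1 (t=4: SET max = 22): {max=22}
  after event 2 (t=13: SET max = 14): {max=14}
  after event 3 (t=15: SET max = 4): {max=4}
  after event 4 (t=22: SET count = 31): {count=31, max=4}
  after event 5 (t=23: SET total = 33): {count=31, max=4, total=33}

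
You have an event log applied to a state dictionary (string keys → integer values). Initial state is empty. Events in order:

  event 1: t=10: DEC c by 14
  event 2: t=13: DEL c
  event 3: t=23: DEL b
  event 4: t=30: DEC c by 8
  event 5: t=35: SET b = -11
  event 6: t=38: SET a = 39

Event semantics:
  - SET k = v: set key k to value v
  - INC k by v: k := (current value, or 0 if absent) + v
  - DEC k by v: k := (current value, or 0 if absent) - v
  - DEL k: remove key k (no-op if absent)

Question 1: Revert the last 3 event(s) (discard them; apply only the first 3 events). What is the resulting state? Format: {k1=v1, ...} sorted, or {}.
Keep first 3 events (discard last 3):
  after event 1 (t=10: DEC c by 14): {c=-14}
  after event 2 (t=13: DEL c): {}
  after event 3 (t=23: DEL b): {}

Answer: {}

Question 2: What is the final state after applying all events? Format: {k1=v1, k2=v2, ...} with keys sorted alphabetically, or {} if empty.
Answer: {a=39, b=-11, c=-8}

Derivation:
  after event 1 (t=10: DEC c by 14): {c=-14}
  after event 2 (t=13: DEL c): {}
  after event 3 (t=23: DEL b): {}
  after event 4 (t=30: DEC c by 8): {c=-8}
  after event 5 (t=35: SET b = -11): {b=-11, c=-8}
  after event 6 (t=38: SET a = 39): {a=39, b=-11, c=-8}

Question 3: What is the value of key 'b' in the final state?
Track key 'b' through all 6 events:
  event 1 (t=10: DEC c by 14): b unchanged
  event 2 (t=13: DEL c): b unchanged
  event 3 (t=23: DEL b): b (absent) -> (absent)
  event 4 (t=30: DEC c by 8): b unchanged
  event 5 (t=35: SET b = -11): b (absent) -> -11
  event 6 (t=38: SET a = 39): b unchanged
Final: b = -11

Answer: -11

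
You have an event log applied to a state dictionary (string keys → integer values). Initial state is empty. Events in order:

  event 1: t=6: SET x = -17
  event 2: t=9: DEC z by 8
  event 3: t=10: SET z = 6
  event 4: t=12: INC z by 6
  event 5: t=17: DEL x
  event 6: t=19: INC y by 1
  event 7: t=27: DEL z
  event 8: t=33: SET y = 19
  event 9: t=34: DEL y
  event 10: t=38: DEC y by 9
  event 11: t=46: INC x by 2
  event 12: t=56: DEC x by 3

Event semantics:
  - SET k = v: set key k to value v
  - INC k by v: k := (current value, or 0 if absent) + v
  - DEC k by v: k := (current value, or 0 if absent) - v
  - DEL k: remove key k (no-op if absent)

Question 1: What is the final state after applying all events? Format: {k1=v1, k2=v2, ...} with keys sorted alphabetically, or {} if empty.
Answer: {x=-1, y=-9}

Derivation:
  after event 1 (t=6: SET x = -17): {x=-17}
  after event 2 (t=9: DEC z by 8): {x=-17, z=-8}
  after event 3 (t=10: SET z = 6): {x=-17, z=6}
  after event 4 (t=12: INC z by 6): {x=-17, z=12}
  after event 5 (t=17: DEL x): {z=12}
  after event 6 (t=19: INC y by 1): {y=1, z=12}
  after event 7 (t=27: DEL z): {y=1}
  after event 8 (t=33: SET y = 19): {y=19}
  after event 9 (t=34: DEL y): {}
  after event 10 (t=38: DEC y by 9): {y=-9}
  after event 11 (t=46: INC x by 2): {x=2, y=-9}
  after event 12 (t=56: DEC x by 3): {x=-1, y=-9}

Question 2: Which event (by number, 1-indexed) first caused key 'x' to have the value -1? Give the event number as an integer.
Answer: 12

Derivation:
Looking for first event where x becomes -1:
  event 1: x = -17
  event 2: x = -17
  event 3: x = -17
  event 4: x = -17
  event 5: x = (absent)
  event 11: x = 2
  event 12: x 2 -> -1  <-- first match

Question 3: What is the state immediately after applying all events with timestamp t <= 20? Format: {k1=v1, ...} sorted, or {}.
Answer: {y=1, z=12}

Derivation:
Apply events with t <= 20 (6 events):
  after event 1 (t=6: SET x = -17): {x=-17}
  after event 2 (t=9: DEC z by 8): {x=-17, z=-8}
  after event 3 (t=10: SET z = 6): {x=-17, z=6}
  after event 4 (t=12: INC z by 6): {x=-17, z=12}
  after event 5 (t=17: DEL x): {z=12}
  after event 6 (t=19: INC y by 1): {y=1, z=12}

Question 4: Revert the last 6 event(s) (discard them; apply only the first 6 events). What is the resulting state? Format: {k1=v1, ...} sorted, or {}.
Answer: {y=1, z=12}

Derivation:
Keep first 6 events (discard last 6):
  after event 1 (t=6: SET x = -17): {x=-17}
  after event 2 (t=9: DEC z by 8): {x=-17, z=-8}
  after event 3 (t=10: SET z = 6): {x=-17, z=6}
  after event 4 (t=12: INC z by 6): {x=-17, z=12}
  after event 5 (t=17: DEL x): {z=12}
  after event 6 (t=19: INC y by 1): {y=1, z=12}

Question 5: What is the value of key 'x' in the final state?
Track key 'x' through all 12 events:
  event 1 (t=6: SET x = -17): x (absent) -> -17
  event 2 (t=9: DEC z by 8): x unchanged
  event 3 (t=10: SET z = 6): x unchanged
  event 4 (t=12: INC z by 6): x unchanged
  event 5 (t=17: DEL x): x -17 -> (absent)
  event 6 (t=19: INC y by 1): x unchanged
  event 7 (t=27: DEL z): x unchanged
  event 8 (t=33: SET y = 19): x unchanged
  event 9 (t=34: DEL y): x unchanged
  event 10 (t=38: DEC y by 9): x unchanged
  event 11 (t=46: INC x by 2): x (absent) -> 2
  event 12 (t=56: DEC x by 3): x 2 -> -1
Final: x = -1

Answer: -1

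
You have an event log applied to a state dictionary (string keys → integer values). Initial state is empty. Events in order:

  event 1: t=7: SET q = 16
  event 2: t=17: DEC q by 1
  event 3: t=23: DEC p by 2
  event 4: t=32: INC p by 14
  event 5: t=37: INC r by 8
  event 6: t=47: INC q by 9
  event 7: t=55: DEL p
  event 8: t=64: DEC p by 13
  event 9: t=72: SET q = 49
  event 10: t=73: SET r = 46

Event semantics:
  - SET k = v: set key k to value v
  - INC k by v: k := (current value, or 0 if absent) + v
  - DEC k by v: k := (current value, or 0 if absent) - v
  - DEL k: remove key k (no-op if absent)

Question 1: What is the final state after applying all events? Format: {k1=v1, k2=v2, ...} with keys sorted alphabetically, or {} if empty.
Answer: {p=-13, q=49, r=46}

Derivation:
  after event 1 (t=7: SET q = 16): {q=16}
  after event 2 (t=17: DEC q by 1): {q=15}
  after event 3 (t=23: DEC p by 2): {p=-2, q=15}
  after event 4 (t=32: INC p by 14): {p=12, q=15}
  after event 5 (t=37: INC r by 8): {p=12, q=15, r=8}
  after event 6 (t=47: INC q by 9): {p=12, q=24, r=8}
  after event 7 (t=55: DEL p): {q=24, r=8}
  after event 8 (t=64: DEC p by 13): {p=-13, q=24, r=8}
  after event 9 (t=72: SET q = 49): {p=-13, q=49, r=8}
  after event 10 (t=73: SET r = 46): {p=-13, q=49, r=46}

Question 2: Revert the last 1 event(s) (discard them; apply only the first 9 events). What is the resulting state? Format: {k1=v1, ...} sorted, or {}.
Keep first 9 events (discard last 1):
  after event 1 (t=7: SET q = 16): {q=16}
  after event 2 (t=17: DEC q by 1): {q=15}
  after event 3 (t=23: DEC p by 2): {p=-2, q=15}
  after event 4 (t=32: INC p by 14): {p=12, q=15}
  after event 5 (t=37: INC r by 8): {p=12, q=15, r=8}
  after event 6 (t=47: INC q by 9): {p=12, q=24, r=8}
  after event 7 (t=55: DEL p): {q=24, r=8}
  after event 8 (t=64: DEC p by 13): {p=-13, q=24, r=8}
  after event 9 (t=72: SET q = 49): {p=-13, q=49, r=8}

Answer: {p=-13, q=49, r=8}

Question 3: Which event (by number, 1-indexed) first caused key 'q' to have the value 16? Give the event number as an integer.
Answer: 1

Derivation:
Looking for first event where q becomes 16:
  event 1: q (absent) -> 16  <-- first match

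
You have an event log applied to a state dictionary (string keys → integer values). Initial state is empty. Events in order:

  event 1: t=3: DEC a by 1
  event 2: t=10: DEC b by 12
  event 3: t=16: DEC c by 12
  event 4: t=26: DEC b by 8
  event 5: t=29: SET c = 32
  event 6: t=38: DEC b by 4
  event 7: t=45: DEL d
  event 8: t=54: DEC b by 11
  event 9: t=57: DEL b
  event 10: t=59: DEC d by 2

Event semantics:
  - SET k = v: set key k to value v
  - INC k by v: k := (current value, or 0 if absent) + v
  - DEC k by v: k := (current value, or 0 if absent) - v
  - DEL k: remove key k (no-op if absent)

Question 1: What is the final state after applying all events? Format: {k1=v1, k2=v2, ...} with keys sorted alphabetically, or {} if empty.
  after event 1 (t=3: DEC a by 1): {a=-1}
  after event 2 (t=10: DEC b by 12): {a=-1, b=-12}
  after event 3 (t=16: DEC c by 12): {a=-1, b=-12, c=-12}
  after event 4 (t=26: DEC b by 8): {a=-1, b=-20, c=-12}
  after event 5 (t=29: SET c = 32): {a=-1, b=-20, c=32}
  after event 6 (t=38: DEC b by 4): {a=-1, b=-24, c=32}
  after event 7 (t=45: DEL d): {a=-1, b=-24, c=32}
  after event 8 (t=54: DEC b by 11): {a=-1, b=-35, c=32}
  after event 9 (t=57: DEL b): {a=-1, c=32}
  after event 10 (t=59: DEC d by 2): {a=-1, c=32, d=-2}

Answer: {a=-1, c=32, d=-2}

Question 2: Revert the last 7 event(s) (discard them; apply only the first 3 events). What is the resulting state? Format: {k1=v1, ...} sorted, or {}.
Answer: {a=-1, b=-12, c=-12}

Derivation:
Keep first 3 events (discard last 7):
  after event 1 (t=3: DEC a by 1): {a=-1}
  after event 2 (t=10: DEC b by 12): {a=-1, b=-12}
  after event 3 (t=16: DEC c by 12): {a=-1, b=-12, c=-12}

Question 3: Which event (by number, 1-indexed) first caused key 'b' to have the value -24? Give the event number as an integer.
Looking for first event where b becomes -24:
  event 2: b = -12
  event 3: b = -12
  event 4: b = -20
  event 5: b = -20
  event 6: b -20 -> -24  <-- first match

Answer: 6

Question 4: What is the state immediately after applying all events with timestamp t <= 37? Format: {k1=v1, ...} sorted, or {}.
Apply events with t <= 37 (5 events):
  after event 1 (t=3: DEC a by 1): {a=-1}
  after event 2 (t=10: DEC b by 12): {a=-1, b=-12}
  after event 3 (t=16: DEC c by 12): {a=-1, b=-12, c=-12}
  after event 4 (t=26: DEC b by 8): {a=-1, b=-20, c=-12}
  after event 5 (t=29: SET c = 32): {a=-1, b=-20, c=32}

Answer: {a=-1, b=-20, c=32}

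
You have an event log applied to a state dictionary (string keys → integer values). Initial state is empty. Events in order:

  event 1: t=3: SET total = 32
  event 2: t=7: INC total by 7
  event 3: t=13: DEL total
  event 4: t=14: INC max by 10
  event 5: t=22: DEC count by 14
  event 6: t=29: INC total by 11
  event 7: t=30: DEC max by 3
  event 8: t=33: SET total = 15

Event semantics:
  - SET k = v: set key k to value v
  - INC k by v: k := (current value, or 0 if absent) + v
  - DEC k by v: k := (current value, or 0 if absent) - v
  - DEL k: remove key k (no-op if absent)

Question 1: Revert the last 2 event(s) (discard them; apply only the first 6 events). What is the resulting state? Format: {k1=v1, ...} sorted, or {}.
Keep first 6 events (discard last 2):
  after event 1 (t=3: SET total = 32): {total=32}
  after event 2 (t=7: INC total by 7): {total=39}
  after event 3 (t=13: DEL total): {}
  after event 4 (t=14: INC max by 10): {max=10}
  after event 5 (t=22: DEC count by 14): {count=-14, max=10}
  after event 6 (t=29: INC total by 11): {count=-14, max=10, total=11}

Answer: {count=-14, max=10, total=11}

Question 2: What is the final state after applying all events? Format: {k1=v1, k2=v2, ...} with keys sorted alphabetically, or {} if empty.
Answer: {count=-14, max=7, total=15}

Derivation:
  after event 1 (t=3: SET total = 32): {total=32}
  after event 2 (t=7: INC total by 7): {total=39}
  after event 3 (t=13: DEL total): {}
  after event 4 (t=14: INC max by 10): {max=10}
  after event 5 (t=22: DEC count by 14): {count=-14, max=10}
  after event 6 (t=29: INC total by 11): {count=-14, max=10, total=11}
  after event 7 (t=30: DEC max by 3): {count=-14, max=7, total=11}
  after event 8 (t=33: SET total = 15): {count=-14, max=7, total=15}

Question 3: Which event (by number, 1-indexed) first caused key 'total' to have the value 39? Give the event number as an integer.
Answer: 2

Derivation:
Looking for first event where total becomes 39:
  event 1: total = 32
  event 2: total 32 -> 39  <-- first match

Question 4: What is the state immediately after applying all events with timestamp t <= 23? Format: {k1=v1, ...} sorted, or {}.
Apply events with t <= 23 (5 events):
  after event 1 (t=3: SET total = 32): {total=32}
  after event 2 (t=7: INC total by 7): {total=39}
  after event 3 (t=13: DEL total): {}
  after event 4 (t=14: INC max by 10): {max=10}
  after event 5 (t=22: DEC count by 14): {count=-14, max=10}

Answer: {count=-14, max=10}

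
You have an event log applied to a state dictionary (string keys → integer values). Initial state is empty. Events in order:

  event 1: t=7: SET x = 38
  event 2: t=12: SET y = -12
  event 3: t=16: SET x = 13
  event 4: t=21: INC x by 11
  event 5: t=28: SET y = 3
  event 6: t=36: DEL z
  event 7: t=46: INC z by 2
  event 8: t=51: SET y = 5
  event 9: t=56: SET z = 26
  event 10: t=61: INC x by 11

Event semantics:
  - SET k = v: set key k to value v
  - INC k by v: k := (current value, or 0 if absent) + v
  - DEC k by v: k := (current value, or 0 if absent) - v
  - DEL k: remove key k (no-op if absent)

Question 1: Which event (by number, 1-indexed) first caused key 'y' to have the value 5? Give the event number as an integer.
Looking for first event where y becomes 5:
  event 2: y = -12
  event 3: y = -12
  event 4: y = -12
  event 5: y = 3
  event 6: y = 3
  event 7: y = 3
  event 8: y 3 -> 5  <-- first match

Answer: 8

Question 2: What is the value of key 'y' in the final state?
Track key 'y' through all 10 events:
  event 1 (t=7: SET x = 38): y unchanged
  event 2 (t=12: SET y = -12): y (absent) -> -12
  event 3 (t=16: SET x = 13): y unchanged
  event 4 (t=21: INC x by 11): y unchanged
  event 5 (t=28: SET y = 3): y -12 -> 3
  event 6 (t=36: DEL z): y unchanged
  event 7 (t=46: INC z by 2): y unchanged
  event 8 (t=51: SET y = 5): y 3 -> 5
  event 9 (t=56: SET z = 26): y unchanged
  event 10 (t=61: INC x by 11): y unchanged
Final: y = 5

Answer: 5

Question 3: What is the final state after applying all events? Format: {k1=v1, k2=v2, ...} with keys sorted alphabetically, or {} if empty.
Answer: {x=35, y=5, z=26}

Derivation:
  after event 1 (t=7: SET x = 38): {x=38}
  after event 2 (t=12: SET y = -12): {x=38, y=-12}
  after event 3 (t=16: SET x = 13): {x=13, y=-12}
  after event 4 (t=21: INC x by 11): {x=24, y=-12}
  after event 5 (t=28: SET y = 3): {x=24, y=3}
  after event 6 (t=36: DEL z): {x=24, y=3}
  after event 7 (t=46: INC z by 2): {x=24, y=3, z=2}
  after event 8 (t=51: SET y = 5): {x=24, y=5, z=2}
  after event 9 (t=56: SET z = 26): {x=24, y=5, z=26}
  after event 10 (t=61: INC x by 11): {x=35, y=5, z=26}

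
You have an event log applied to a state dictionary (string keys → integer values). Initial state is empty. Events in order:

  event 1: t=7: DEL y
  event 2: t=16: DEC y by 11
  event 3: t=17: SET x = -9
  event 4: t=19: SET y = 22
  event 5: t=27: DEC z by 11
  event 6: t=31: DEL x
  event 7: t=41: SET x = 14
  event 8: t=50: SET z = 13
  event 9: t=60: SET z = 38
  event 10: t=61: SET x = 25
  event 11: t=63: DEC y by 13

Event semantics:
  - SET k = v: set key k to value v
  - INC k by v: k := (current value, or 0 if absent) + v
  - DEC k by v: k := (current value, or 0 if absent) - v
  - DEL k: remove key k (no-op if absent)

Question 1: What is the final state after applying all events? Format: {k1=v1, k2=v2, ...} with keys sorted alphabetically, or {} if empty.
Answer: {x=25, y=9, z=38}

Derivation:
  after event 1 (t=7: DEL y): {}
  after event 2 (t=16: DEC y by 11): {y=-11}
  after event 3 (t=17: SET x = -9): {x=-9, y=-11}
  after event 4 (t=19: SET y = 22): {x=-9, y=22}
  after event 5 (t=27: DEC z by 11): {x=-9, y=22, z=-11}
  after event 6 (t=31: DEL x): {y=22, z=-11}
  after event 7 (t=41: SET x = 14): {x=14, y=22, z=-11}
  after event 8 (t=50: SET z = 13): {x=14, y=22, z=13}
  after event 9 (t=60: SET z = 38): {x=14, y=22, z=38}
  after event 10 (t=61: SET x = 25): {x=25, y=22, z=38}
  after event 11 (t=63: DEC y by 13): {x=25, y=9, z=38}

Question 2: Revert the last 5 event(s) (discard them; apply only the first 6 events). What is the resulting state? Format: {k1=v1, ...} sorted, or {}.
Answer: {y=22, z=-11}

Derivation:
Keep first 6 events (discard last 5):
  after event 1 (t=7: DEL y): {}
  after event 2 (t=16: DEC y by 11): {y=-11}
  after event 3 (t=17: SET x = -9): {x=-9, y=-11}
  after event 4 (t=19: SET y = 22): {x=-9, y=22}
  after event 5 (t=27: DEC z by 11): {x=-9, y=22, z=-11}
  after event 6 (t=31: DEL x): {y=22, z=-11}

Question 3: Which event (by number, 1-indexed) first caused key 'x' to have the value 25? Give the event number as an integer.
Looking for first event where x becomes 25:
  event 3: x = -9
  event 4: x = -9
  event 5: x = -9
  event 6: x = (absent)
  event 7: x = 14
  event 8: x = 14
  event 9: x = 14
  event 10: x 14 -> 25  <-- first match

Answer: 10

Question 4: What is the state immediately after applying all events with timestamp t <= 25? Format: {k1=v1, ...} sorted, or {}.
Apply events with t <= 25 (4 events):
  after event 1 (t=7: DEL y): {}
  after event 2 (t=16: DEC y by 11): {y=-11}
  after event 3 (t=17: SET x = -9): {x=-9, y=-11}
  after event 4 (t=19: SET y = 22): {x=-9, y=22}

Answer: {x=-9, y=22}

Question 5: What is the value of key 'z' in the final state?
Answer: 38

Derivation:
Track key 'z' through all 11 events:
  event 1 (t=7: DEL y): z unchanged
  event 2 (t=16: DEC y by 11): z unchanged
  event 3 (t=17: SET x = -9): z unchanged
  event 4 (t=19: SET y = 22): z unchanged
  event 5 (t=27: DEC z by 11): z (absent) -> -11
  event 6 (t=31: DEL x): z unchanged
  event 7 (t=41: SET x = 14): z unchanged
  event 8 (t=50: SET z = 13): z -11 -> 13
  event 9 (t=60: SET z = 38): z 13 -> 38
  event 10 (t=61: SET x = 25): z unchanged
  event 11 (t=63: DEC y by 13): z unchanged
Final: z = 38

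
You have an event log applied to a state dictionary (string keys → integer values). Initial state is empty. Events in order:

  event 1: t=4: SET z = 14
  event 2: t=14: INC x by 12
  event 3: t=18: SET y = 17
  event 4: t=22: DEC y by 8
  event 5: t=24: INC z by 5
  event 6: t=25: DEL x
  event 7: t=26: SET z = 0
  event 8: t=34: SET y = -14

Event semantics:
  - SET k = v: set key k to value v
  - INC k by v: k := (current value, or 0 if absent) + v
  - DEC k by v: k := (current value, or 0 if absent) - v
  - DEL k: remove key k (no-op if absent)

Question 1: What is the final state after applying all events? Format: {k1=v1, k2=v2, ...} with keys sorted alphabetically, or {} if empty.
Answer: {y=-14, z=0}

Derivation:
  after event 1 (t=4: SET z = 14): {z=14}
  after event 2 (t=14: INC x by 12): {x=12, z=14}
  after event 3 (t=18: SET y = 17): {x=12, y=17, z=14}
  after event 4 (t=22: DEC y by 8): {x=12, y=9, z=14}
  after event 5 (t=24: INC z by 5): {x=12, y=9, z=19}
  after event 6 (t=25: DEL x): {y=9, z=19}
  after event 7 (t=26: SET z = 0): {y=9, z=0}
  after event 8 (t=34: SET y = -14): {y=-14, z=0}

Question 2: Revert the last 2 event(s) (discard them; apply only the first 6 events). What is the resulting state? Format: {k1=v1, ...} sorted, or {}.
Answer: {y=9, z=19}

Derivation:
Keep first 6 events (discard last 2):
  after event 1 (t=4: SET z = 14): {z=14}
  after event 2 (t=14: INC x by 12): {x=12, z=14}
  after event 3 (t=18: SET y = 17): {x=12, y=17, z=14}
  after event 4 (t=22: DEC y by 8): {x=12, y=9, z=14}
  after event 5 (t=24: INC z by 5): {x=12, y=9, z=19}
  after event 6 (t=25: DEL x): {y=9, z=19}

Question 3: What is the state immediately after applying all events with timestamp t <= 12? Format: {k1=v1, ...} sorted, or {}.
Apply events with t <= 12 (1 events):
  after event 1 (t=4: SET z = 14): {z=14}

Answer: {z=14}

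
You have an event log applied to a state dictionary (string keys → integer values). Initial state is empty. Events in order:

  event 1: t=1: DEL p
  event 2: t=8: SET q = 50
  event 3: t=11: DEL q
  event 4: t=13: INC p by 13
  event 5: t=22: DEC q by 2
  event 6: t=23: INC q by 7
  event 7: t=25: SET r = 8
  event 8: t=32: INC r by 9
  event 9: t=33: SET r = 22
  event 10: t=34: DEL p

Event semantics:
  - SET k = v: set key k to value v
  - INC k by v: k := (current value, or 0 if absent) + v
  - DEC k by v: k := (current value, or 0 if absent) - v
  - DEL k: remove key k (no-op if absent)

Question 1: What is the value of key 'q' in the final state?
Answer: 5

Derivation:
Track key 'q' through all 10 events:
  event 1 (t=1: DEL p): q unchanged
  event 2 (t=8: SET q = 50): q (absent) -> 50
  event 3 (t=11: DEL q): q 50 -> (absent)
  event 4 (t=13: INC p by 13): q unchanged
  event 5 (t=22: DEC q by 2): q (absent) -> -2
  event 6 (t=23: INC q by 7): q -2 -> 5
  event 7 (t=25: SET r = 8): q unchanged
  event 8 (t=32: INC r by 9): q unchanged
  event 9 (t=33: SET r = 22): q unchanged
  event 10 (t=34: DEL p): q unchanged
Final: q = 5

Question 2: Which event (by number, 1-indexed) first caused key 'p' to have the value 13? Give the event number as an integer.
Answer: 4

Derivation:
Looking for first event where p becomes 13:
  event 4: p (absent) -> 13  <-- first match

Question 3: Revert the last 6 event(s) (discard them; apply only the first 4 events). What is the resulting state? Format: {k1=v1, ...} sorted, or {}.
Keep first 4 events (discard last 6):
  after event 1 (t=1: DEL p): {}
  after event 2 (t=8: SET q = 50): {q=50}
  after event 3 (t=11: DEL q): {}
  after event 4 (t=13: INC p by 13): {p=13}

Answer: {p=13}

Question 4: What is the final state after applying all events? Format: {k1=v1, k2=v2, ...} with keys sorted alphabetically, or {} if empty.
Answer: {q=5, r=22}

Derivation:
  after event 1 (t=1: DEL p): {}
  after event 2 (t=8: SET q = 50): {q=50}
  after event 3 (t=11: DEL q): {}
  after event 4 (t=13: INC p by 13): {p=13}
  after event 5 (t=22: DEC q by 2): {p=13, q=-2}
  after event 6 (t=23: INC q by 7): {p=13, q=5}
  after event 7 (t=25: SET r = 8): {p=13, q=5, r=8}
  after event 8 (t=32: INC r by 9): {p=13, q=5, r=17}
  after event 9 (t=33: SET r = 22): {p=13, q=5, r=22}
  after event 10 (t=34: DEL p): {q=5, r=22}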